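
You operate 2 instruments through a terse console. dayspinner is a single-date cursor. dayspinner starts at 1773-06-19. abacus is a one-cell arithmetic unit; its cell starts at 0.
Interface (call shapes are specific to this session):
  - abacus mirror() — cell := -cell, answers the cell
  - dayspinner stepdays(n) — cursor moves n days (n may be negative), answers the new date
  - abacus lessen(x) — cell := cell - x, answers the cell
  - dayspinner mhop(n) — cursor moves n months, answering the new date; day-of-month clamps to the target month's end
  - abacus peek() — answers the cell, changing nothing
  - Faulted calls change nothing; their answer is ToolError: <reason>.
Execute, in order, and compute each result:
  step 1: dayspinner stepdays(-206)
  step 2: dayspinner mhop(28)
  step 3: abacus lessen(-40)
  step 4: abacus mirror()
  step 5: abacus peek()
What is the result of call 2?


==> dayspinner stepdays(n='-206')
<== 1772-11-25
==> dayspinner mhop(n='28')
<== 1775-03-25
==> abacus lessen(x='-40')
<== 40
==> abacus mirror()
<== -40
==> abacus peek()
<== -40

Answer: 1775-03-25


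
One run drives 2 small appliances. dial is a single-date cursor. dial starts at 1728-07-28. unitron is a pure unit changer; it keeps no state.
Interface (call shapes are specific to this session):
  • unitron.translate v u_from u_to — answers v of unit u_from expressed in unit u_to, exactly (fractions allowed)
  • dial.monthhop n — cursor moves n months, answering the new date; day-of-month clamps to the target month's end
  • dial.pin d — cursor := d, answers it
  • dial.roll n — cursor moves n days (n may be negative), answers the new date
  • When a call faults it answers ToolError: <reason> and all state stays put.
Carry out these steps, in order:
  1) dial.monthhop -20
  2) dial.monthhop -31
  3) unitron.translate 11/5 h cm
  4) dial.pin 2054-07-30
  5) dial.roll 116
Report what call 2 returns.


Answer: 1724-04-28

Derivation:
→ dial.monthhop(n: -20)
← 1726-11-28
→ dial.monthhop(n: -31)
← 1724-04-28
→ unitron.translate(v: 11/5, u_from: h, u_to: cm)
← ToolError: incompatible units
→ dial.pin(d: 2054-07-30)
← 2054-07-30
→ dial.roll(n: 116)
← 2054-11-23


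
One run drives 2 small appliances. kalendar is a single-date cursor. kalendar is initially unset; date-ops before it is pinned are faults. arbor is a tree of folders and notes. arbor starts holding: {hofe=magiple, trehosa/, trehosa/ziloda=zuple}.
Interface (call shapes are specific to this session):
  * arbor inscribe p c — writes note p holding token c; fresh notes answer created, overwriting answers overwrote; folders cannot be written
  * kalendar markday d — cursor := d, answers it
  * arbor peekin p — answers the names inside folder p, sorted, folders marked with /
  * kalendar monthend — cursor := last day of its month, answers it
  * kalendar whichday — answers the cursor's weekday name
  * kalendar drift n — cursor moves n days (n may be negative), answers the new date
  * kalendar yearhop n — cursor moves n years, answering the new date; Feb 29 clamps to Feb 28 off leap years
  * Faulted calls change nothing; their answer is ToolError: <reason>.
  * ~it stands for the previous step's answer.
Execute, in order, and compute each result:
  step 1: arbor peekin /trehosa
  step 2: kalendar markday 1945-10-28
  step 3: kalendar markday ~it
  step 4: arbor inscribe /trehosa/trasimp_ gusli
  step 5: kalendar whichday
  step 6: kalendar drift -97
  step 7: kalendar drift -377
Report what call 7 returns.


Answer: 1944-07-11

Derivation:
$ arbor peekin p='/trehosa'
[out] [ziloda]
$ kalendar markday d='1945-10-28'
[out] 1945-10-28
$ kalendar markday d='~it'
[out] 1945-10-28
$ arbor inscribe p='/trehosa/trasimp_' c='gusli'
[out] created
$ kalendar whichday
[out] Sunday
$ kalendar drift n='-97'
[out] 1945-07-23
$ kalendar drift n='-377'
[out] 1944-07-11


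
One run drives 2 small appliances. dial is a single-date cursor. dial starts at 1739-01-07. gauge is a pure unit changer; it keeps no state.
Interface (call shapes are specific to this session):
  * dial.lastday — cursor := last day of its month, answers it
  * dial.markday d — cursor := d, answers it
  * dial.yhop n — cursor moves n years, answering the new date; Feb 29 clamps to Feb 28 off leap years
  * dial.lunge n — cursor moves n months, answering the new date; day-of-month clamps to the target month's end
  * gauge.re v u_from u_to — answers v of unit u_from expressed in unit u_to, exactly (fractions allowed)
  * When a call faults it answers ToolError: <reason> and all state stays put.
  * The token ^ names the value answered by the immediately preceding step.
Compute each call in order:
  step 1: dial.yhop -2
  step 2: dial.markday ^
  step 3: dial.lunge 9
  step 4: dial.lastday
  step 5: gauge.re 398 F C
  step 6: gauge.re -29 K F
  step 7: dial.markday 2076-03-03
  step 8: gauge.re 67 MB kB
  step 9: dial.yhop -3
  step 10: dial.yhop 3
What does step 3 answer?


→ yhop(-2)
← 1737-01-07
→ markday(^)
← 1737-01-07
→ lunge(9)
← 1737-10-07
→ lastday()
← 1737-10-31
→ re(398, F, C)
← 610/3
→ re(-29, K, F)
← -51187/100
→ markday(2076-03-03)
← 2076-03-03
→ re(67, MB, kB)
← 67000
→ yhop(-3)
← 2073-03-03
→ yhop(3)
← 2076-03-03

Answer: 1737-10-07


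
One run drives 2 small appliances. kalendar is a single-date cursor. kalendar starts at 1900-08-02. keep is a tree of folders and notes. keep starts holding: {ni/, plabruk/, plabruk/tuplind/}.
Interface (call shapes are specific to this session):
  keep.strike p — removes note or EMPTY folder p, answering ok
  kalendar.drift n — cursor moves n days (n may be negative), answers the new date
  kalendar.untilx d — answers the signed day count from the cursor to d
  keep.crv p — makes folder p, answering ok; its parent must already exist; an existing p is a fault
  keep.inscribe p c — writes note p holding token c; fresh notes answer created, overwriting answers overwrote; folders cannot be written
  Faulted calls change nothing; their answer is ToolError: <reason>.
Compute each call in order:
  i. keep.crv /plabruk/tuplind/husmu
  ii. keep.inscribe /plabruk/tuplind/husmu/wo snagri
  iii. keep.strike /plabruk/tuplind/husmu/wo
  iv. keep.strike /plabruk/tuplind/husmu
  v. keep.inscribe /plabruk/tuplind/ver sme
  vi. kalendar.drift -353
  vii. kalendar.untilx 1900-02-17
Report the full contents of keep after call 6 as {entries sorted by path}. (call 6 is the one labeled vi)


Answer: {ni/, plabruk/, plabruk/tuplind/, plabruk/tuplind/ver=sme}

Derivation:
Step: keep.crv[p: /plabruk/tuplind/husmu]
Result: ok
Step: keep.inscribe[p: /plabruk/tuplind/husmu/wo; c: snagri]
Result: created
Step: keep.strike[p: /plabruk/tuplind/husmu/wo]
Result: ok
Step: keep.strike[p: /plabruk/tuplind/husmu]
Result: ok
Step: keep.inscribe[p: /plabruk/tuplind/ver; c: sme]
Result: created
Step: kalendar.drift[n: -353]
Result: 1899-08-14
Step: kalendar.untilx[d: 1900-02-17]
Result: 187


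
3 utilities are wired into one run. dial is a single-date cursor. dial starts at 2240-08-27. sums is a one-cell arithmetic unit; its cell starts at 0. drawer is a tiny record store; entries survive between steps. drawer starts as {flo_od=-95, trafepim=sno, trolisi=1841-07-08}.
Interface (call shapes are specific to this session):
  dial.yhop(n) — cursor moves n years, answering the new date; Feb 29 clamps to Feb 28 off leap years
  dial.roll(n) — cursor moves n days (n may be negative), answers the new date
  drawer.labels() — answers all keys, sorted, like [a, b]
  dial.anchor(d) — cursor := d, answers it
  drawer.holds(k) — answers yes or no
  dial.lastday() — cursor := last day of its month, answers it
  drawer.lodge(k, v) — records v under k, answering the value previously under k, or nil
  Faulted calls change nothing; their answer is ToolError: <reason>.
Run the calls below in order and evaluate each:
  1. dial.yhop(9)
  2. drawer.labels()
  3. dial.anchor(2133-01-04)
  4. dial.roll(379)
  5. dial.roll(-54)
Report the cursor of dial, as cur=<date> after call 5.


Answer: cur=2133-11-25

Derivation:
[in] dial.yhop n='9'
[out] 2249-08-27
[in] drawer.labels
[out] [flo_od, trafepim, trolisi]
[in] dial.anchor d='2133-01-04'
[out] 2133-01-04
[in] dial.roll n='379'
[out] 2134-01-18
[in] dial.roll n='-54'
[out] 2133-11-25


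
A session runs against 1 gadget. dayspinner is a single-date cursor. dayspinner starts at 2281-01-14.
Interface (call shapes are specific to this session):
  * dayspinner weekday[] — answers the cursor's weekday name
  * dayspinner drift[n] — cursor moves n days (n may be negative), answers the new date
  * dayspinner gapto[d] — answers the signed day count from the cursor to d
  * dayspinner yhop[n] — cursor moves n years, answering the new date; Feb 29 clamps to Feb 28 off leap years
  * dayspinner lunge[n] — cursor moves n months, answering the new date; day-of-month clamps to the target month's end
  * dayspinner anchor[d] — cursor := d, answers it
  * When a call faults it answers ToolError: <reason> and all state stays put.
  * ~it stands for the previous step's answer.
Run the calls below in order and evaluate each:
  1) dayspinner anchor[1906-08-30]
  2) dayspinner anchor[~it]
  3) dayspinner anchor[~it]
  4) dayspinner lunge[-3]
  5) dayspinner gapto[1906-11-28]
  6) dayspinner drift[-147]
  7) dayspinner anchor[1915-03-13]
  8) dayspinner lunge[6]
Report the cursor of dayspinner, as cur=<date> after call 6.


Answer: cur=1906-01-03

Derivation:
;; 1. dayspinner anchor(d: 1906-08-30) => 1906-08-30
;; 2. dayspinner anchor(d: ~it) => 1906-08-30
;; 3. dayspinner anchor(d: ~it) => 1906-08-30
;; 4. dayspinner lunge(n: -3) => 1906-05-30
;; 5. dayspinner gapto(d: 1906-11-28) => 182
;; 6. dayspinner drift(n: -147) => 1906-01-03
;; 7. dayspinner anchor(d: 1915-03-13) => 1915-03-13
;; 8. dayspinner lunge(n: 6) => 1915-09-13


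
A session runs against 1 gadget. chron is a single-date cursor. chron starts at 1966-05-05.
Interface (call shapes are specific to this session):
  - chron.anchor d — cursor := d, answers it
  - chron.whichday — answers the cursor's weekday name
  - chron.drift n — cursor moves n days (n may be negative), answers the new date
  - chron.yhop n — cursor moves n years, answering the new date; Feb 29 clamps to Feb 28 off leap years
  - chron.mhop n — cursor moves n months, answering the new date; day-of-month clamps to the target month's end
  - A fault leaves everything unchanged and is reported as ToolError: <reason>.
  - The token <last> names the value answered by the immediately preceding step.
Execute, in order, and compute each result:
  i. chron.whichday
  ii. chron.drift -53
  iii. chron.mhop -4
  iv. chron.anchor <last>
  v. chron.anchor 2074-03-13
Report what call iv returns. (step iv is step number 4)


Answer: 1965-11-13

Derivation:
>> chron.whichday()
<< Thursday
>> chron.drift(n→-53)
<< 1966-03-13
>> chron.mhop(n→-4)
<< 1965-11-13
>> chron.anchor(d→<last>)
<< 1965-11-13
>> chron.anchor(d→2074-03-13)
<< 2074-03-13


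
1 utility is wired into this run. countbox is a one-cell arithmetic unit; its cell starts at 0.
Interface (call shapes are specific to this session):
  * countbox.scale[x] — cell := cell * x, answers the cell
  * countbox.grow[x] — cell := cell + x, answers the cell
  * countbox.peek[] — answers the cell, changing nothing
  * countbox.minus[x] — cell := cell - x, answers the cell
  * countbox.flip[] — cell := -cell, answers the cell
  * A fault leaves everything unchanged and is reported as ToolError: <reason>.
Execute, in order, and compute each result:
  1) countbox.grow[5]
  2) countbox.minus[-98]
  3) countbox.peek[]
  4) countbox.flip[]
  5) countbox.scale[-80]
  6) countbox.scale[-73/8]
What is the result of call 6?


==> countbox.grow(5)
<== 5
==> countbox.minus(-98)
<== 103
==> countbox.peek()
<== 103
==> countbox.flip()
<== -103
==> countbox.scale(-80)
<== 8240
==> countbox.scale(-73/8)
<== -75190

Answer: -75190


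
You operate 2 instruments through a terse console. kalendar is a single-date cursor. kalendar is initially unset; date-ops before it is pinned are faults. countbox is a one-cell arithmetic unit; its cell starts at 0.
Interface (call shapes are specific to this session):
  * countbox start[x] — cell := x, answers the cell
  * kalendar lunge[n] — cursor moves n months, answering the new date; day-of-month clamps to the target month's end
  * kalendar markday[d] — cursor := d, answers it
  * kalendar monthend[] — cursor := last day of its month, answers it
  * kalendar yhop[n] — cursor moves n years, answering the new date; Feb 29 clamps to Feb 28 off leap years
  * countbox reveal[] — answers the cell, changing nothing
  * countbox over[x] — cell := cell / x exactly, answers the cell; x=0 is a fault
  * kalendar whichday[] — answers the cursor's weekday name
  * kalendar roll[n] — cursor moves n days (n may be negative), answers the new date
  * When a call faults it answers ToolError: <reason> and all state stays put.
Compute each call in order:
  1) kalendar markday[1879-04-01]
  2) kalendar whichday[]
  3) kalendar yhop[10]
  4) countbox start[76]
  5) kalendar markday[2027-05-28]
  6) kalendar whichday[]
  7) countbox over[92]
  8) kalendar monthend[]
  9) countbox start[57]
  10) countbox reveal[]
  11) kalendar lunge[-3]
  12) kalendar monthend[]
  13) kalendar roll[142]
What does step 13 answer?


Using kalendar markday(1879-04-01), which returns 1879-04-01.
I invoke kalendar whichday, yielding Tuesday.
I try kalendar yhop(10), and observe 1889-04-01.
I use countbox start(76): 76.
I invoke kalendar markday(2027-05-28), which returns 2027-05-28.
I use kalendar whichday(), which returns Friday.
Now I run countbox over(92): 19/23.
Invoking kalendar monthend(), and observe 2027-05-31.
I use countbox start(57): 57.
Calling countbox reveal(), → 57.
Using kalendar lunge(-3), and get 2027-02-28.
Using kalendar monthend, and get 2027-02-28.
Calling kalendar roll(142): 2027-07-20.

Answer: 2027-07-20


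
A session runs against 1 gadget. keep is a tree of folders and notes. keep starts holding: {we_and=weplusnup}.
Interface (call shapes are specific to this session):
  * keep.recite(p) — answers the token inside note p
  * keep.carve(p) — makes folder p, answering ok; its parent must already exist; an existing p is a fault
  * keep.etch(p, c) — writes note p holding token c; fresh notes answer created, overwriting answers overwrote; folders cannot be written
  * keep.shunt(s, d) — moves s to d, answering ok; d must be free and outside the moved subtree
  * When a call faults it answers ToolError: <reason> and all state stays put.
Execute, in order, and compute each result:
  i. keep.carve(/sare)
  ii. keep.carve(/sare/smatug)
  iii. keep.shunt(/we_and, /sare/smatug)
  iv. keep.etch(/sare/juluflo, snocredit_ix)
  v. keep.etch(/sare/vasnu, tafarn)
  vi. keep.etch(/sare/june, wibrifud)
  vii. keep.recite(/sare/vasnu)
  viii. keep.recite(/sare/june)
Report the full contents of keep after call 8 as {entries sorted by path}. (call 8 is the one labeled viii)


~$ keep.carve p→/sare
[out] ok
~$ keep.carve p→/sare/smatug
[out] ok
~$ keep.shunt s→/we_and d→/sare/smatug
[out] ToolError: exists
~$ keep.etch p→/sare/juluflo c→snocredit_ix
[out] created
~$ keep.etch p→/sare/vasnu c→tafarn
[out] created
~$ keep.etch p→/sare/june c→wibrifud
[out] created
~$ keep.recite p→/sare/vasnu
[out] tafarn
~$ keep.recite p→/sare/june
[out] wibrifud

Answer: {sare/, sare/juluflo=snocredit_ix, sare/june=wibrifud, sare/smatug/, sare/vasnu=tafarn, we_and=weplusnup}


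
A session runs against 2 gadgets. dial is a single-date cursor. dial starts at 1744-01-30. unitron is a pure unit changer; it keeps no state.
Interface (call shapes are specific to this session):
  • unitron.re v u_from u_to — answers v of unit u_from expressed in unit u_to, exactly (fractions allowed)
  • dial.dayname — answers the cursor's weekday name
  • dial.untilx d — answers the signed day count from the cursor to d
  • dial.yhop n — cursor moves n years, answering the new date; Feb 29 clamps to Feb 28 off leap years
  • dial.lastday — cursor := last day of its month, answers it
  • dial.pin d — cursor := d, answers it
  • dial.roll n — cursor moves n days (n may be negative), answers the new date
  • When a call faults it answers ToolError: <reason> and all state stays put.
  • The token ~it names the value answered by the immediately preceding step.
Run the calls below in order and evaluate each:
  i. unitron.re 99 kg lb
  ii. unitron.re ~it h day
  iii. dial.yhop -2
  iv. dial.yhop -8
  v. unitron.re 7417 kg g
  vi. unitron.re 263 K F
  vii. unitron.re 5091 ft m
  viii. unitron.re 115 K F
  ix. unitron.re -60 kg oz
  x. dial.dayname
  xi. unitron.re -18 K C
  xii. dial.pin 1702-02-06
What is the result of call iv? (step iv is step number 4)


Answer: 1734-01-30

Derivation:
! unitron.re(v: 99, u_from: kg, u_to: lb) ~> 900000000/4123567
! unitron.re(v: ~it, u_from: h, u_to: day) ~> 37500000/4123567
! dial.yhop(n: -2) ~> 1742-01-30
! dial.yhop(n: -8) ~> 1734-01-30
! unitron.re(v: 7417, u_from: kg, u_to: g) ~> 7417000
! unitron.re(v: 263, u_from: K, u_to: F) ~> 1373/100
! unitron.re(v: 5091, u_from: ft, u_to: m) ~> 1939671/1250
! unitron.re(v: 115, u_from: K, u_to: F) ~> -25267/100
! unitron.re(v: -60, u_from: kg, u_to: oz) ~> -96000000000/45359237
! dial.dayname() ~> Saturday
! unitron.re(v: -18, u_from: K, u_to: C) ~> -5823/20
! dial.pin(d: 1702-02-06) ~> 1702-02-06


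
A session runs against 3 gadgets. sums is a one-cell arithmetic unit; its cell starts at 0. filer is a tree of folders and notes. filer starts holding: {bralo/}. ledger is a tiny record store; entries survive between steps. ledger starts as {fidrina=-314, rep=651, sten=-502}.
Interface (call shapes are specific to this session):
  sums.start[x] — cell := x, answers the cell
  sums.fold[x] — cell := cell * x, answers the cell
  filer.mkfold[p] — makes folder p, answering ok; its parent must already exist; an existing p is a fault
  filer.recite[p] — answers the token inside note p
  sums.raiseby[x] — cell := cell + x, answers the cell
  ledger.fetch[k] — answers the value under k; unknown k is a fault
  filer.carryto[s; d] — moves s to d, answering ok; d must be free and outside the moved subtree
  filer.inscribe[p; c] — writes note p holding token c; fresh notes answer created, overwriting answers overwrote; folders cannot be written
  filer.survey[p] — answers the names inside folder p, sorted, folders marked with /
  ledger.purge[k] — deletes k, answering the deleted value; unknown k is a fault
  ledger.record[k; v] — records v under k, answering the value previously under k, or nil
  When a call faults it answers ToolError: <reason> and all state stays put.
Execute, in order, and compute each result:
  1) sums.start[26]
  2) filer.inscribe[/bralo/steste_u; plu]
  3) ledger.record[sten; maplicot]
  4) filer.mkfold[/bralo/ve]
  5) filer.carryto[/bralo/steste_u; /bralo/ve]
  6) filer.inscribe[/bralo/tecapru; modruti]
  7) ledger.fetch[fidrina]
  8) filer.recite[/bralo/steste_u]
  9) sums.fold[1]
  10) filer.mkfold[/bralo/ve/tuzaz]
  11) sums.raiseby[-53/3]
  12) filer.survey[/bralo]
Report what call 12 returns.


Answer: [steste_u, tecapru, ve/]

Derivation:
→ start(x→26)
← 26
→ inscribe(p→/bralo/steste_u, c→plu)
← created
→ record(k→sten, v→maplicot)
← -502
→ mkfold(p→/bralo/ve)
← ok
→ carryto(s→/bralo/steste_u, d→/bralo/ve)
← ToolError: exists
→ inscribe(p→/bralo/tecapru, c→modruti)
← created
→ fetch(k→fidrina)
← -314
→ recite(p→/bralo/steste_u)
← plu
→ fold(x→1)
← 26
→ mkfold(p→/bralo/ve/tuzaz)
← ok
→ raiseby(x→-53/3)
← 25/3
→ survey(p→/bralo)
← [steste_u, tecapru, ve/]


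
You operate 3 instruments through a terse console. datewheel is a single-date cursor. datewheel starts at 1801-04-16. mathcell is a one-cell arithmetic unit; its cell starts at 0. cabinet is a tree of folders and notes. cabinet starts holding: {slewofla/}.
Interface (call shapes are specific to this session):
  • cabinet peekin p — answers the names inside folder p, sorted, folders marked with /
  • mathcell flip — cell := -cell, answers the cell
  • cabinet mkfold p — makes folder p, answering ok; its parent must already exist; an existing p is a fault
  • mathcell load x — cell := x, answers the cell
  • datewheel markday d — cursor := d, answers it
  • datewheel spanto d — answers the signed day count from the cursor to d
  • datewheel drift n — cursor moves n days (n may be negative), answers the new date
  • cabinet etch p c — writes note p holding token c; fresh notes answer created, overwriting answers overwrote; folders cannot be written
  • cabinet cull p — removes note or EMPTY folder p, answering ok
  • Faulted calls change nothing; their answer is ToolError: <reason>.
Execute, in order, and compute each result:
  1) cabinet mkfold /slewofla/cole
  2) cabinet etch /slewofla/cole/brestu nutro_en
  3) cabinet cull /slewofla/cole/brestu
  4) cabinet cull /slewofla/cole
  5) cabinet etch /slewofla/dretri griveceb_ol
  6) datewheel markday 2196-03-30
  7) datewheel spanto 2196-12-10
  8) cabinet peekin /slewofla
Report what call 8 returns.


Answer: [dretri]

Derivation:
·→ cabinet mkfold(/slewofla/cole)
·← ok
·→ cabinet etch(/slewofla/cole/brestu, nutro_en)
·← created
·→ cabinet cull(/slewofla/cole/brestu)
·← ok
·→ cabinet cull(/slewofla/cole)
·← ok
·→ cabinet etch(/slewofla/dretri, griveceb_ol)
·← created
·→ datewheel markday(2196-03-30)
·← 2196-03-30
·→ datewheel spanto(2196-12-10)
·← 255
·→ cabinet peekin(/slewofla)
·← [dretri]


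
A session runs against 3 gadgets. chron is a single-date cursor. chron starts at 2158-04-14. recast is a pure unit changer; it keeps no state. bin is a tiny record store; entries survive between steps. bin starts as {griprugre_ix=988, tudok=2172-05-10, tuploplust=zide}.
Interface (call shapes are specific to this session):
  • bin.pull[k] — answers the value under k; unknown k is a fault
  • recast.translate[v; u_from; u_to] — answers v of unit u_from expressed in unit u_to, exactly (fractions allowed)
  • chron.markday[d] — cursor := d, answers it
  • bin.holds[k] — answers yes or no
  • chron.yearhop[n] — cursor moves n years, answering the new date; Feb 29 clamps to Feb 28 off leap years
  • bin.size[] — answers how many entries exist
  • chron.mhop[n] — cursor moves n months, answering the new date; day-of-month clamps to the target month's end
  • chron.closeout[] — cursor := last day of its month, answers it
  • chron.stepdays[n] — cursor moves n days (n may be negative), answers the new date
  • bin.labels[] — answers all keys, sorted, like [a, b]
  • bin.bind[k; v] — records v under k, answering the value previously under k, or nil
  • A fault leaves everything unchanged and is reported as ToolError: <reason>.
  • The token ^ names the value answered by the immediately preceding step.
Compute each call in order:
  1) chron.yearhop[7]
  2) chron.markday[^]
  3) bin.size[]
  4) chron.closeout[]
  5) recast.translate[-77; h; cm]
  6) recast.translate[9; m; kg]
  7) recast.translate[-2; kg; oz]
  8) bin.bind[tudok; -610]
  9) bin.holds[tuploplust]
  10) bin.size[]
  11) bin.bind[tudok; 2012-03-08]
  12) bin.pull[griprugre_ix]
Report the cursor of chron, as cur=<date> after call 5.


Invoking chron.yearhop on n=7, and observe 2165-04-14.
Invoking chron.markday on d=^, → 2165-04-14.
Invoking bin.size(), and see 3.
Using chron.closeout, — result: 2165-04-30.
I run recast.translate on v=-77, u_from=h, u_to=cm, giving ToolError: incompatible units.
Using recast.translate on v=9, u_from=m, u_to=kg, giving ToolError: incompatible units.
I call recast.translate on v=-2, u_from=kg, u_to=oz: -3200000000/45359237.
I try bin.bind on k=tudok, v=-610, and see 2172-05-10.
Using bin.holds on k=tuploplust, and observe yes.
Calling bin.size, → 3.
Calling bin.bind on k=tudok, v=2012-03-08, → -610.
I try bin.pull on k=griprugre_ix, yielding 988.

Answer: cur=2165-04-30


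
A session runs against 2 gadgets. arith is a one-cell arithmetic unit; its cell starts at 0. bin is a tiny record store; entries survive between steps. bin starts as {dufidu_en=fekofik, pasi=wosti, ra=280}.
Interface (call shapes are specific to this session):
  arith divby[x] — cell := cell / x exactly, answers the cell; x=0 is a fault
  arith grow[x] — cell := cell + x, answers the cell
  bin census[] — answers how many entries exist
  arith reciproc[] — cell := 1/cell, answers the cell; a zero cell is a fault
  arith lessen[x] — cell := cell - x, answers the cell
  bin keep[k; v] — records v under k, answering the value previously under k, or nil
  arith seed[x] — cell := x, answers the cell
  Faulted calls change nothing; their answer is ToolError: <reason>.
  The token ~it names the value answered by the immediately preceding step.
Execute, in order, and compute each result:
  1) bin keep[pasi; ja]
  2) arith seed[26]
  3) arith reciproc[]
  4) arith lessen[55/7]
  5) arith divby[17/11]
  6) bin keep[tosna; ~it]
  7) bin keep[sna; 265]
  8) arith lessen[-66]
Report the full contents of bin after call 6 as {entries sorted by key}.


Answer: {dufidu_en=fekofik, pasi=ja, ra=280, tosna=-15653/3094}

Derivation:
Do: bin keep[k→pasi; v→ja]
See: wosti
Do: arith seed[x→26]
See: 26
Do: arith reciproc[]
See: 1/26
Do: arith lessen[x→55/7]
See: -1423/182
Do: arith divby[x→17/11]
See: -15653/3094
Do: bin keep[k→tosna; v→~it]
See: nil
Do: bin keep[k→sna; v→265]
See: nil
Do: arith lessen[x→-66]
See: 188551/3094


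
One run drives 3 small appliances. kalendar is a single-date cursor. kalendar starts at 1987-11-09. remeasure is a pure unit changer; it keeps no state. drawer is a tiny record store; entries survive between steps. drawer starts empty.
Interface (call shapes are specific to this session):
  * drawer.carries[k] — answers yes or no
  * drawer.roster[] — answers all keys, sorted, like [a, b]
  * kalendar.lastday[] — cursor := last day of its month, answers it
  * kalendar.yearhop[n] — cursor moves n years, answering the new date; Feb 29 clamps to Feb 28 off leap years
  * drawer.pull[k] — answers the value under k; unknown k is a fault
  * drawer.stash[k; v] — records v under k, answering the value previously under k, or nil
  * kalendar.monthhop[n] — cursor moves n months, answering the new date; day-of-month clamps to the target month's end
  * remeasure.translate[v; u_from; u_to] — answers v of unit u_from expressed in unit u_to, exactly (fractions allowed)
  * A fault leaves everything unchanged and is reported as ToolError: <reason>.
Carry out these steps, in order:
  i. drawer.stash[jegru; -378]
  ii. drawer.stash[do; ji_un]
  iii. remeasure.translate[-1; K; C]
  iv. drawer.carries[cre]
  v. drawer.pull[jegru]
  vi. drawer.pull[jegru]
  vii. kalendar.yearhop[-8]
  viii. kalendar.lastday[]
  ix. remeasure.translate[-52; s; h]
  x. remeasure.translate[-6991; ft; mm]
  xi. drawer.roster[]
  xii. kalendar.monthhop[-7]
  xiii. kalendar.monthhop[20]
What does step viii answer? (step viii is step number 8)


Act: stash[k=jegru; v=-378]
Obs: nil
Act: stash[k=do; v=ji_un]
Obs: nil
Act: translate[v=-1; u_from=K; u_to=C]
Obs: -5483/20
Act: carries[k=cre]
Obs: no
Act: pull[k=jegru]
Obs: -378
Act: pull[k=jegru]
Obs: -378
Act: yearhop[n=-8]
Obs: 1979-11-09
Act: lastday[]
Obs: 1979-11-30
Act: translate[v=-52; u_from=s; u_to=h]
Obs: -13/900
Act: translate[v=-6991; u_from=ft; u_to=mm]
Obs: -10654284/5
Act: roster[]
Obs: [do, jegru]
Act: monthhop[n=-7]
Obs: 1979-04-30
Act: monthhop[n=20]
Obs: 1980-12-30

Answer: 1979-11-30


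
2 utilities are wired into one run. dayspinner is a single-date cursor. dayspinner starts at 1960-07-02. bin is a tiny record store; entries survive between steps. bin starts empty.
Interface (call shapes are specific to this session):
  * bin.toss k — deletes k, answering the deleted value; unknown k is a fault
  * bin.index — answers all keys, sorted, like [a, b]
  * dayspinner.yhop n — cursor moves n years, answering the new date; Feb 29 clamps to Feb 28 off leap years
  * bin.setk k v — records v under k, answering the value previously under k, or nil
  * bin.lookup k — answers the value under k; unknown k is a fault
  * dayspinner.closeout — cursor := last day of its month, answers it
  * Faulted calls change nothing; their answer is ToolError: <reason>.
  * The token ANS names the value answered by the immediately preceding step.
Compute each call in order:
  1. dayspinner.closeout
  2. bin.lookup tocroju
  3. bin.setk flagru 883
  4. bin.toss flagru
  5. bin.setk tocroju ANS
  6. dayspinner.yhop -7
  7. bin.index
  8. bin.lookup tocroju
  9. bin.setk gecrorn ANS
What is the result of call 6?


Answer: 1953-07-31

Derivation:
% dayspinner.closeout
= 1960-07-31
% bin.lookup k: tocroju
= ToolError: no such key tocroju
% bin.setk k: flagru v: 883
= nil
% bin.toss k: flagru
= 883
% bin.setk k: tocroju v: ANS
= nil
% dayspinner.yhop n: -7
= 1953-07-31
% bin.index
= [tocroju]
% bin.lookup k: tocroju
= 883
% bin.setk k: gecrorn v: ANS
= nil


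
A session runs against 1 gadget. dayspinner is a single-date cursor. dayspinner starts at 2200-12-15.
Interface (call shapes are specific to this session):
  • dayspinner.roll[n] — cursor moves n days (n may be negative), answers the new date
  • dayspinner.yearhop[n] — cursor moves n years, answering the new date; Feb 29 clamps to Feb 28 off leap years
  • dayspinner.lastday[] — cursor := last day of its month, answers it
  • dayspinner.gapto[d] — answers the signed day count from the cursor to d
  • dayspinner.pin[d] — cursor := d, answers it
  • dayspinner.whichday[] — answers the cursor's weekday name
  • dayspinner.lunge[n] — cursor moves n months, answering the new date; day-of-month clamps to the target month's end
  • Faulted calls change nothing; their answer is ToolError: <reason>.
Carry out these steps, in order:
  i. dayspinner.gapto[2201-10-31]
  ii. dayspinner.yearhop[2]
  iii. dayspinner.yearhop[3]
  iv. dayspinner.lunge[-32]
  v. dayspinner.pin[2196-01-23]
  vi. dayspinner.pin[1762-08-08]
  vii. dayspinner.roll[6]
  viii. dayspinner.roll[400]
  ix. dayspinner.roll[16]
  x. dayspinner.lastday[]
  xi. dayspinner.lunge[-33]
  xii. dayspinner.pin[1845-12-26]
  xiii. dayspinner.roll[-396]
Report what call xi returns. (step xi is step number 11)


Answer: 1761-01-31

Derivation:
I call dayspinner.gapto passing 2201-10-31, which returns 320.
Then dayspinner.yearhop passing 2, and observe 2202-12-15.
I run dayspinner.yearhop passing 3, and see 2205-12-15.
I use dayspinner.lunge passing -32, which returns 2203-04-15.
I invoke dayspinner.pin passing 2196-01-23, → 2196-01-23.
I run dayspinner.pin passing 1762-08-08, yielding 1762-08-08.
Invoking dayspinner.roll passing 6, → 1762-08-14.
Using dayspinner.roll passing 400, — result: 1763-09-18.
I use dayspinner.roll passing 16, — result: 1763-10-04.
I run dayspinner.lastday(), → 1763-10-31.
Using dayspinner.lunge passing -33, and get 1761-01-31.
Calling dayspinner.pin passing 1845-12-26, and observe 1845-12-26.
I try dayspinner.roll passing -396, and see 1844-11-25.


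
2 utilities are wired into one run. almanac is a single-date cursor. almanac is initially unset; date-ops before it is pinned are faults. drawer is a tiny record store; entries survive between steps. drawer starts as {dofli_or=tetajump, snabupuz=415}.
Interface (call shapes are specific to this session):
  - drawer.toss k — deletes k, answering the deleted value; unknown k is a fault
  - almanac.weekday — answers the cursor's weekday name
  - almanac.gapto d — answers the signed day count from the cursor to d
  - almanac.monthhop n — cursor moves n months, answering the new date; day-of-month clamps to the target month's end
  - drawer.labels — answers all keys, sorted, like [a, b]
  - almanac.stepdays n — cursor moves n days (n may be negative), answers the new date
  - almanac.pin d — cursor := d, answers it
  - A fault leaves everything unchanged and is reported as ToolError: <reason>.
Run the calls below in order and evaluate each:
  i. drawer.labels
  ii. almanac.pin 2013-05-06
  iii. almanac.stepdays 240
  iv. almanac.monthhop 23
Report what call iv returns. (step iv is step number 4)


Answer: 2015-12-01

Derivation:
$ drawer.labels
= [dofli_or, snabupuz]
$ almanac.pin d='2013-05-06'
= 2013-05-06
$ almanac.stepdays n='240'
= 2014-01-01
$ almanac.monthhop n='23'
= 2015-12-01


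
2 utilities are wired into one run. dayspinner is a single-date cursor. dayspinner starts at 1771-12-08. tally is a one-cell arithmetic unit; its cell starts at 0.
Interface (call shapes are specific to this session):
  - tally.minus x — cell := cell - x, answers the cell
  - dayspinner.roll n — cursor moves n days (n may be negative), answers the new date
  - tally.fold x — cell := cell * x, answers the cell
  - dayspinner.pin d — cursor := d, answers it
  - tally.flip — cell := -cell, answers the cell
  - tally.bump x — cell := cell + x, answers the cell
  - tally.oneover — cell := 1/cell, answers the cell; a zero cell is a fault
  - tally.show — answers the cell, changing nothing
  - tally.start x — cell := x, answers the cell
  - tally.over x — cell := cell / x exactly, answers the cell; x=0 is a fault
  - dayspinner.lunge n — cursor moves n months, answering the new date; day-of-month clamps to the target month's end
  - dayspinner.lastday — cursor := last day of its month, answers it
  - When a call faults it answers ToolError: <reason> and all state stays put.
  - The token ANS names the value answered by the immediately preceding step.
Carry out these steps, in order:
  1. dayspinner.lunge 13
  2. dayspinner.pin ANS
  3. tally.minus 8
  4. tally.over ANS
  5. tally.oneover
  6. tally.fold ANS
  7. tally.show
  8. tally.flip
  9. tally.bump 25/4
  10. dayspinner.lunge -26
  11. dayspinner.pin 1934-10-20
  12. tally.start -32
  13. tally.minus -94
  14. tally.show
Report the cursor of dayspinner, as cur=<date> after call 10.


Answer: cur=1770-11-08

Derivation:
# 1. dayspinner.lunge(n='13') : 1773-01-08
# 2. dayspinner.pin(d='ANS') : 1773-01-08
# 3. tally.minus(x='8') : -8
# 4. tally.over(x='ANS') : 1
# 5. tally.oneover() : 1
# 6. tally.fold(x='ANS') : 1
# 7. tally.show() : 1
# 8. tally.flip() : -1
# 9. tally.bump(x='25/4') : 21/4
# 10. dayspinner.lunge(n='-26') : 1770-11-08
# 11. dayspinner.pin(d='1934-10-20') : 1934-10-20
# 12. tally.start(x='-32') : -32
# 13. tally.minus(x='-94') : 62
# 14. tally.show() : 62


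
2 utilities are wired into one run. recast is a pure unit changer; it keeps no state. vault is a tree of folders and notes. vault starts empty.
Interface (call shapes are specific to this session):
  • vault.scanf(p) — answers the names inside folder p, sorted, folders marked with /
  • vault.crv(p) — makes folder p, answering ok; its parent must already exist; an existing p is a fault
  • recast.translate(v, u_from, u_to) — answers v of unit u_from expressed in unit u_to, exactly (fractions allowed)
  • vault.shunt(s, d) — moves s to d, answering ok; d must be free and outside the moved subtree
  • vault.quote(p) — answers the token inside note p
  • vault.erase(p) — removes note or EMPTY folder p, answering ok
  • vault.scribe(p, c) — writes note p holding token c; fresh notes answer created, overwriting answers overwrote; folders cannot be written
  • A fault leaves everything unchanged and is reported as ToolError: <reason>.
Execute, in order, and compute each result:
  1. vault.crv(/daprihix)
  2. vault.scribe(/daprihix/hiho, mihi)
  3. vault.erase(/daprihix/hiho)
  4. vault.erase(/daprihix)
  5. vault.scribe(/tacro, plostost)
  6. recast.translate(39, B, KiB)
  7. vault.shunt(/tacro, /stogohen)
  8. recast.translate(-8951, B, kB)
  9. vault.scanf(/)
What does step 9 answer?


Answer: [stogohen]

Derivation:
==> vault.crv(p='/daprihix')
<== ok
==> vault.scribe(p='/daprihix/hiho', c='mihi')
<== created
==> vault.erase(p='/daprihix/hiho')
<== ok
==> vault.erase(p='/daprihix')
<== ok
==> vault.scribe(p='/tacro', c='plostost')
<== created
==> recast.translate(v='39', u_from='B', u_to='KiB')
<== 39/1024
==> vault.shunt(s='/tacro', d='/stogohen')
<== ok
==> recast.translate(v='-8951', u_from='B', u_to='kB')
<== -8951/1000
==> vault.scanf(p='/')
<== [stogohen]


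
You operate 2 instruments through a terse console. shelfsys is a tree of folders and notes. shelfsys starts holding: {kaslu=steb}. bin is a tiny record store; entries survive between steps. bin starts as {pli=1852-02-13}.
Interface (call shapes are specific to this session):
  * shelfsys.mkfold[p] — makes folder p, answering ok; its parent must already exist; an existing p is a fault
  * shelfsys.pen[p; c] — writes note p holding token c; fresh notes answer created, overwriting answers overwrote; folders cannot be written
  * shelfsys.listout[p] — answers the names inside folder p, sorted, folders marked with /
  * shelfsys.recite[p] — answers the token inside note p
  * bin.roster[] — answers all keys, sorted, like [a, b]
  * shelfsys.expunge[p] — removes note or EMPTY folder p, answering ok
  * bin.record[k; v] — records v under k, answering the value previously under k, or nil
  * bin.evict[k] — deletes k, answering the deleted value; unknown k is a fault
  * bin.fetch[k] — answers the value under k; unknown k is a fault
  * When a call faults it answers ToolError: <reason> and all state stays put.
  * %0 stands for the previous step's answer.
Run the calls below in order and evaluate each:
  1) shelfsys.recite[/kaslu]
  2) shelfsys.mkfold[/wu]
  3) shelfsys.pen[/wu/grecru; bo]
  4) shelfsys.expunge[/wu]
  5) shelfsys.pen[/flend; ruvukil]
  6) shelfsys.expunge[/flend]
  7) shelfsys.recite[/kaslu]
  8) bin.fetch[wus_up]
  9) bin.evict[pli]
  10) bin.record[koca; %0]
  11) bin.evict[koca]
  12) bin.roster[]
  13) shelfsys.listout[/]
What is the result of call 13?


Do: shelfsys.recite[p→/kaslu]
See: steb
Do: shelfsys.mkfold[p→/wu]
See: ok
Do: shelfsys.pen[p→/wu/grecru; c→bo]
See: created
Do: shelfsys.expunge[p→/wu]
See: ToolError: not empty
Do: shelfsys.pen[p→/flend; c→ruvukil]
See: created
Do: shelfsys.expunge[p→/flend]
See: ok
Do: shelfsys.recite[p→/kaslu]
See: steb
Do: bin.fetch[k→wus_up]
See: ToolError: no such key wus_up
Do: bin.evict[k→pli]
See: 1852-02-13
Do: bin.record[k→koca; v→%0]
See: nil
Do: bin.evict[k→koca]
See: 1852-02-13
Do: bin.roster[]
See: []
Do: shelfsys.listout[p→/]
See: [kaslu, wu/]

Answer: [kaslu, wu/]


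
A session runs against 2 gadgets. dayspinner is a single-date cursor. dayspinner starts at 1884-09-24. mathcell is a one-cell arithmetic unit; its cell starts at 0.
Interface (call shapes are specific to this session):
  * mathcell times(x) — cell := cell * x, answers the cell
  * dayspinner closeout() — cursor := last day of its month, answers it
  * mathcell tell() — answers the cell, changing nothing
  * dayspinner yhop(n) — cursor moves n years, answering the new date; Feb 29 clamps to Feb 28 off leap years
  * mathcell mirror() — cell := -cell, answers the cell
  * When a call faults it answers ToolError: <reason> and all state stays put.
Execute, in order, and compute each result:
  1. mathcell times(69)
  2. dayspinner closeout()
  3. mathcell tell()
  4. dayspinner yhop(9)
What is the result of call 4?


Answer: 1893-09-30

Derivation:
Step: mathcell times[x=69]
Result: 0
Step: dayspinner closeout[]
Result: 1884-09-30
Step: mathcell tell[]
Result: 0
Step: dayspinner yhop[n=9]
Result: 1893-09-30


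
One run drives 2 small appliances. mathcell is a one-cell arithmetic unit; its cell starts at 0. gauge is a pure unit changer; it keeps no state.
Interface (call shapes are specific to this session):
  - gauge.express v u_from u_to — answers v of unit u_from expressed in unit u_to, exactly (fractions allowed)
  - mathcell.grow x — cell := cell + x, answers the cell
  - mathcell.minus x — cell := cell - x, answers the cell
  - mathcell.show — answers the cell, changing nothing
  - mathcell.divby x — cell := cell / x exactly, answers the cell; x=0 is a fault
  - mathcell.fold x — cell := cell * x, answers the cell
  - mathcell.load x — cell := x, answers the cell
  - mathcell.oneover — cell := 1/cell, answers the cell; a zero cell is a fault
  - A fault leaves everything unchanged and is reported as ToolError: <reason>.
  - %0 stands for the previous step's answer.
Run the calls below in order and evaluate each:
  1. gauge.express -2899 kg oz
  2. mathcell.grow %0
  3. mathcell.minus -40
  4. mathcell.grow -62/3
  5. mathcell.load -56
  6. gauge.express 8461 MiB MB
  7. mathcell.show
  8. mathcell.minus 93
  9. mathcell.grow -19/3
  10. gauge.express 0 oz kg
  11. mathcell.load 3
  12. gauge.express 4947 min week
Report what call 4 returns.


Answer: -13912569164254/136077711

Derivation:
Then express passing v=-2899, u_from=kg, u_to=oz, → -4638400000000/45359237.
I invoke grow passing x=%0, giving -4638400000000/45359237.
Calling minus passing x=-40, — result: -4636585630520/45359237.
Using grow passing x=-62/3, giving -13912569164254/136077711.
I use load passing x=-56, and observe -56.
I use express passing v=8461, u_from=MiB, u_to=MB, and observe 138625024/15625.
Calling show(), and observe -56.
I invoke minus passing x=93, and observe -149.
I try grow passing x=-19/3, — result: -466/3.
I invoke express passing v=0, u_from=oz, u_to=kg, — result: 0.
Next I call load passing x=3, and observe 3.
Then express passing v=4947, u_from=min, u_to=week, giving 1649/3360.
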